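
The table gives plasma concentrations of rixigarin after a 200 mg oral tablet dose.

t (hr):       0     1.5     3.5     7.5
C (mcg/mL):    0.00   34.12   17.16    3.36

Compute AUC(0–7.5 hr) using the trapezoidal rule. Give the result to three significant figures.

Trapezoidal AUC_0→7.5:
  [0→1.5]: (0.00+34.12)/2 × 1.5 = 25.59
  [1.5→3.5]: (34.12+17.16)/2 × 2 = 51.28
  [3.5→7.5]: (17.16+3.36)/2 × 4 = 41.04
  Sum = 117.91 mcg/mL·hr

AUC = 118 mcg/mL·hr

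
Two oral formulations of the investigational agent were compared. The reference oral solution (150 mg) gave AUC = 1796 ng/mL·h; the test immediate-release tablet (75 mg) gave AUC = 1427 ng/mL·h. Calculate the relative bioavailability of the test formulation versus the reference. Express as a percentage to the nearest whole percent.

F_rel = 159%

F_rel = (AUC_test/D_test) / (AUC_ref/D_ref)
      = (1427/75) / (1796/150)
      = 19.0267 / 11.9733 = 1.5891 = 158.91%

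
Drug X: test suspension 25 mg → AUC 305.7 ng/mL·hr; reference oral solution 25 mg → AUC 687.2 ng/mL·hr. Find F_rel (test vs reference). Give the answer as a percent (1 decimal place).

F_rel = 44.5%

F_rel = (AUC_test/D_test) / (AUC_ref/D_ref)
      = (305.7/25) / (687.2/25)
      = 12.228 / 27.488 = 0.4448 = 44.48%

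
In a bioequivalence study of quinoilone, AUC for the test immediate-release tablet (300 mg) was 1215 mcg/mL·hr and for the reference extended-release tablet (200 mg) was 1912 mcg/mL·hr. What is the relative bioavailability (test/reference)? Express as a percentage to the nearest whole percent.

F_rel = 42%

F_rel = (AUC_test/D_test) / (AUC_ref/D_ref)
      = (1215/300) / (1912/200)
      = 4.05 / 9.56 = 0.4236 = 42.36%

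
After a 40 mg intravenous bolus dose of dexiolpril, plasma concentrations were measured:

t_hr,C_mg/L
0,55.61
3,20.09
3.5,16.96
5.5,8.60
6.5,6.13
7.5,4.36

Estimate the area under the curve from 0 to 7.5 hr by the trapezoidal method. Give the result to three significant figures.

AUC = 161 mg/L·hr

Trapezoidal AUC_0→7.5:
  [0→3]: (55.61+20.09)/2 × 3 = 113.55
  [3→3.5]: (20.09+16.96)/2 × 0.5 = 9.2625
  [3.5→5.5]: (16.96+8.60)/2 × 2 = 25.56
  [5.5→6.5]: (8.60+6.13)/2 × 1 = 7.365
  [6.5→7.5]: (6.13+4.36)/2 × 1 = 5.245
  Sum = 160.9825 mg/L·hr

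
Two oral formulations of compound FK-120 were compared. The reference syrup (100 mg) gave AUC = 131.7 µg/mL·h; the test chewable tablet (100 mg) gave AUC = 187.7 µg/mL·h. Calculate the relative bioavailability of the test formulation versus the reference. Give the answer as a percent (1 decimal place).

F_rel = (AUC_test/D_test) / (AUC_ref/D_ref)
      = (187.7/100) / (131.7/100)
      = 1.877 / 1.317 = 1.4252 = 142.52%

F_rel = 142.5%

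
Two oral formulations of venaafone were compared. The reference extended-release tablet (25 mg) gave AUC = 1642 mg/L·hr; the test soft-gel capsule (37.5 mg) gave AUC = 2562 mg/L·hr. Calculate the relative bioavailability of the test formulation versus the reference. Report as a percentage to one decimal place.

F_rel = (AUC_test/D_test) / (AUC_ref/D_ref)
      = (2562/37.5) / (1642/25)
      = 68.32 / 65.68 = 1.0402 = 104.02%

F_rel = 104.0%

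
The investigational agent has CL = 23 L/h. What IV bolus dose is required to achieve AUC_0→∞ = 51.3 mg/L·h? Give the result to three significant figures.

Dose_iv = CL × AUC_0→∞
     = 23 × 51.3 = 1179.9 mg

Dose = 1180 mg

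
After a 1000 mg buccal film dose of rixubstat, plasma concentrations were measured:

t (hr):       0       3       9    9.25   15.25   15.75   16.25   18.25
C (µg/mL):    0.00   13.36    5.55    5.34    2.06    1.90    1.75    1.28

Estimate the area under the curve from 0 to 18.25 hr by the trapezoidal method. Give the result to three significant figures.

AUC = 105 µg/mL·hr

Trapezoidal AUC_0→18.25:
  [0→3]: (0.00+13.36)/2 × 3 = 20.04
  [3→9]: (13.36+5.55)/2 × 6 = 56.73
  [9→9.25]: (5.55+5.34)/2 × 0.25 = 1.36125
  [9.25→15.25]: (5.34+2.06)/2 × 6 = 22.2
  [15.25→15.75]: (2.06+1.90)/2 × 0.5 = 0.99
  [15.75→16.25]: (1.90+1.75)/2 × 0.5 = 0.9125
  [16.25→18.25]: (1.75+1.28)/2 × 2 = 3.03
  Sum = 105.26375 µg/mL·hr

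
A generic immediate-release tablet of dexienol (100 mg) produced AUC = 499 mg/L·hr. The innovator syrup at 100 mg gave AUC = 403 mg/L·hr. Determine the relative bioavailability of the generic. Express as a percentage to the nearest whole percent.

F_rel = 124%

F_rel = (AUC_test/D_test) / (AUC_ref/D_ref)
      = (499/100) / (403/100)
      = 4.99 / 4.03 = 1.2382 = 123.82%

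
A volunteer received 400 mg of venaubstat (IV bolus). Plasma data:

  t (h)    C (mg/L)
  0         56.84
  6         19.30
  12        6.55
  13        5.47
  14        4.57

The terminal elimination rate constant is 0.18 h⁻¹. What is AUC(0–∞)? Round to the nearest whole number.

AUC = 342 mg/L·h

Trapezoidal AUC_0→14:
  [0→6]: (56.84+19.30)/2 × 6 = 228.42
  [6→12]: (19.30+6.55)/2 × 6 = 77.55
  [12→13]: (6.55+5.47)/2 × 1 = 6.01
  [13→14]: (5.47+4.57)/2 × 1 = 5.02
  Sum = 317.0 mg/L·h
Extrapolated tail: C_last / k_e = 4.57 / 0.18 = 25.389
AUC_0→∞ = 317.0 + 25.389 = 342.389 mg/L·h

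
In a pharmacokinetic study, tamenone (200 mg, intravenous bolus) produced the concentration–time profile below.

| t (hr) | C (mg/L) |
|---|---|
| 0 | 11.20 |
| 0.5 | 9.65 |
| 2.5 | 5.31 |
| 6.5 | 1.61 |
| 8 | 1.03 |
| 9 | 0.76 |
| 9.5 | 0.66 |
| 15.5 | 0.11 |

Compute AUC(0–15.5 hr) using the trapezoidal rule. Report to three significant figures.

Trapezoidal AUC_0→15.5:
  [0→0.5]: (11.20+9.65)/2 × 0.5 = 5.2125
  [0.5→2.5]: (9.65+5.31)/2 × 2 = 14.96
  [2.5→6.5]: (5.31+1.61)/2 × 4 = 13.84
  [6.5→8]: (1.61+1.03)/2 × 1.5 = 1.98
  [8→9]: (1.03+0.76)/2 × 1 = 0.895
  [9→9.5]: (0.76+0.66)/2 × 0.5 = 0.355
  [9.5→15.5]: (0.66+0.11)/2 × 6 = 2.31
  Sum = 39.5525 mg/L·hr

AUC = 39.6 mg/L·hr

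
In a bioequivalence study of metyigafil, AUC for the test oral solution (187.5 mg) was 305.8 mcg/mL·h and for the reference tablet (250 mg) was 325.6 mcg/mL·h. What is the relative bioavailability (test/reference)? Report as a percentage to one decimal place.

F_rel = 125.2%

F_rel = (AUC_test/D_test) / (AUC_ref/D_ref)
      = (305.8/187.5) / (325.6/250)
      = 1.63093 / 1.3024 = 1.2522 = 125.22%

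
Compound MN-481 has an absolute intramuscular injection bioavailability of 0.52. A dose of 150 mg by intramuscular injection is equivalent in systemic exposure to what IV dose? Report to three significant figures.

D_iv = 78.0 mg

Systemic exposure from an extravascular dose = F × D_ev, so the equivalent IV dose is F × D_ev.
D_iv = F × D_ev = 0.52 × 150 = 78 mg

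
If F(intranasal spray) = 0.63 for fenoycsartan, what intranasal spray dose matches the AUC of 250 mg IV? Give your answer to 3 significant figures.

For equal systemic exposure: F × D_ev = D_iv
D_ev = D_iv / F = 250 / 0.63 = 396.825 mg

D_intranasal = 397 mg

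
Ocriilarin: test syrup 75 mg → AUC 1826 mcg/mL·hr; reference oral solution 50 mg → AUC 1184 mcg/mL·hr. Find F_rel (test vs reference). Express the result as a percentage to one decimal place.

F_rel = 102.8%

F_rel = (AUC_test/D_test) / (AUC_ref/D_ref)
      = (1826/75) / (1184/50)
      = 24.3467 / 23.68 = 1.0282 = 102.82%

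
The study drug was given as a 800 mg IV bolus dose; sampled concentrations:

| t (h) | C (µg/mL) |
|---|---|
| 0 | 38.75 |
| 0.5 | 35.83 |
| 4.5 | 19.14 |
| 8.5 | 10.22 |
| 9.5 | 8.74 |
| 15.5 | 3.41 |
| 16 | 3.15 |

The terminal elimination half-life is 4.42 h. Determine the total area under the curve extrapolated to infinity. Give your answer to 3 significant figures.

Trapezoidal AUC_0→16:
  [0→0.5]: (38.75+35.83)/2 × 0.5 = 18.645
  [0.5→4.5]: (35.83+19.14)/2 × 4 = 109.94
  [4.5→8.5]: (19.14+10.22)/2 × 4 = 58.72
  [8.5→9.5]: (10.22+8.74)/2 × 1 = 9.48
  [9.5→15.5]: (8.74+3.41)/2 × 6 = 36.45
  [15.5→16]: (3.41+3.15)/2 × 0.5 = 1.64
  Sum = 234.875 µg/mL·h
k_e = ln2 / t½ = 0.693147 / 4.42 = 0.1568 h^-1
Extrapolated tail: C_last / k_e = 3.15 / 0.1568 = 20.089
AUC_0→∞ = 234.875 + 20.089 = 254.964 µg/mL·h

AUC = 255 µg/mL·h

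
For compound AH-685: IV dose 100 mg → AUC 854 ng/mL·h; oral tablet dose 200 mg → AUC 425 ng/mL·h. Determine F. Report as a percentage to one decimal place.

F = (AUC_ev / D_ev) / (AUC_iv / D_iv)
  = (425/200) / (854/100)
  = 2.125 / 8.54 = 0.2488
  = 24.88%

F = 24.9%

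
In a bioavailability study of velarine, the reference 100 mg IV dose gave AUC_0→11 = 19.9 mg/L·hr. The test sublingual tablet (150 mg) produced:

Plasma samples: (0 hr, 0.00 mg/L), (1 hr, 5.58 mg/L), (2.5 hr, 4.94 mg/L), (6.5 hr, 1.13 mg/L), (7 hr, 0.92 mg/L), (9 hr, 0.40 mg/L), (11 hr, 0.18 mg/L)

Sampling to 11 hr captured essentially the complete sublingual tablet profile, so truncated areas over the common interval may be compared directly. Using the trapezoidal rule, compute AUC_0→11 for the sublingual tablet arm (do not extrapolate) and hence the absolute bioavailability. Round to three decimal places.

Trapezoidal AUC_0→11 (sublingual tablet):
  [0→1]: (0.00+5.58)/2 × 1 = 2.79
  [1→2.5]: (5.58+4.94)/2 × 1.5 = 7.89
  [2.5→6.5]: (4.94+1.13)/2 × 4 = 12.14
  [6.5→7]: (1.13+0.92)/2 × 0.5 = 0.5125
  [7→9]: (0.92+0.40)/2 × 2 = 1.32
  [9→11]: (0.40+0.18)/2 × 2 = 0.58
  Sum = 25.2325 mg/L·hr
F = (AUC_ev/D_ev)/(AUC_iv/D_iv) = (25.2325/150)/(19.9/100) = 0.168217/0.199 = 0.8453

F = 0.845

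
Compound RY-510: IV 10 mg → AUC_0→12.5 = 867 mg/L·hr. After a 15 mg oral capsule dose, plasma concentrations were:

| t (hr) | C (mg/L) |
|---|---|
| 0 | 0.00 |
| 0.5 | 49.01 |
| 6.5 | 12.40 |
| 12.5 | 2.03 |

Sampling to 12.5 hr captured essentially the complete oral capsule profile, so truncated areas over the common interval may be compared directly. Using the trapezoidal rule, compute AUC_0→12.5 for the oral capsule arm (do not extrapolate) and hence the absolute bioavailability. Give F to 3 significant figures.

Trapezoidal AUC_0→12.5 (oral capsule):
  [0→0.5]: (0.00+49.01)/2 × 0.5 = 12.2525
  [0.5→6.5]: (49.01+12.40)/2 × 6 = 184.23
  [6.5→12.5]: (12.40+2.03)/2 × 6 = 43.29
  Sum = 239.7725 mg/L·hr
F = (AUC_ev/D_ev)/(AUC_iv/D_iv) = (239.7725/15)/(867/10) = 15.9848/86.7 = 0.1844

F = 0.184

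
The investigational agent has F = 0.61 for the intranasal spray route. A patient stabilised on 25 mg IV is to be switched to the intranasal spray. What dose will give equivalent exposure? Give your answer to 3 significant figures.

For equal systemic exposure: F × D_ev = D_iv
D_ev = D_iv / F = 25 / 0.61 = 40.9836 mg

D_intranasal = 41.0 mg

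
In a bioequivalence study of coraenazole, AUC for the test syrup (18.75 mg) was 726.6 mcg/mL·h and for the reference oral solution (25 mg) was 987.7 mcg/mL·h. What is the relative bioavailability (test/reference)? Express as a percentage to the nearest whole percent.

F_rel = (AUC_test/D_test) / (AUC_ref/D_ref)
      = (726.6/18.75) / (987.7/25)
      = 38.752 / 39.508 = 0.9809 = 98.09%

F_rel = 98%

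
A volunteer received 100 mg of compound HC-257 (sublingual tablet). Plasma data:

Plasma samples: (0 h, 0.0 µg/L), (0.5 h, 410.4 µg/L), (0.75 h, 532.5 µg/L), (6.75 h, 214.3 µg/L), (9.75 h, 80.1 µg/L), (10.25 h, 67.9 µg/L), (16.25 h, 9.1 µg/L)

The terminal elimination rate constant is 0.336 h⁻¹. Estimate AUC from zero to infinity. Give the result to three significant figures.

AUC = 3200 µg/L·h

Trapezoidal AUC_0→16.25:
  [0→0.5]: (0.0+410.4)/2 × 0.5 = 102.6
  [0.5→0.75]: (410.4+532.5)/2 × 0.25 = 117.8625
  [0.75→6.75]: (532.5+214.3)/2 × 6 = 2240.4
  [6.75→9.75]: (214.3+80.1)/2 × 3 = 441.6
  [9.75→10.25]: (80.1+67.9)/2 × 0.5 = 37.0
  [10.25→16.25]: (67.9+9.1)/2 × 6 = 231.0
  Sum = 3170.4625 µg/L·h
Extrapolated tail: C_last / k_e = 9.1 / 0.336 = 27.083
AUC_0→∞ = 3170.4625 + 27.083 = 3197.5455 µg/L·h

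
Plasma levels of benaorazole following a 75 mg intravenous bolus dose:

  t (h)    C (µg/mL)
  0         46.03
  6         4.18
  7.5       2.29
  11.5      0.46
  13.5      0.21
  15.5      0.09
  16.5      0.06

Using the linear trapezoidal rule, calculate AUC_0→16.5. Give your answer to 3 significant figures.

Trapezoidal AUC_0→16.5:
  [0→6]: (46.03+4.18)/2 × 6 = 150.63
  [6→7.5]: (4.18+2.29)/2 × 1.5 = 4.8525
  [7.5→11.5]: (2.29+0.46)/2 × 4 = 5.5
  [11.5→13.5]: (0.46+0.21)/2 × 2 = 0.67
  [13.5→15.5]: (0.21+0.09)/2 × 2 = 0.3
  [15.5→16.5]: (0.09+0.06)/2 × 1 = 0.075
  Sum = 162.0275 µg/mL·h

AUC = 162 µg/mL·h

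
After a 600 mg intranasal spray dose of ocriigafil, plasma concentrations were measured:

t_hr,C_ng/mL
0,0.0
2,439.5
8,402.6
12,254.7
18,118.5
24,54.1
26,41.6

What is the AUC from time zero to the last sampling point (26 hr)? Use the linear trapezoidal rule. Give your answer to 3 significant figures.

Trapezoidal AUC_0→26:
  [0→2]: (0.0+439.5)/2 × 2 = 439.5
  [2→8]: (439.5+402.6)/2 × 6 = 2526.3
  [8→12]: (402.6+254.7)/2 × 4 = 1314.6
  [12→18]: (254.7+118.5)/2 × 6 = 1119.6
  [18→24]: (118.5+54.1)/2 × 6 = 517.8
  [24→26]: (54.1+41.6)/2 × 2 = 95.7
  Sum = 6013.5 ng/mL·hr

AUC = 6010 ng/mL·hr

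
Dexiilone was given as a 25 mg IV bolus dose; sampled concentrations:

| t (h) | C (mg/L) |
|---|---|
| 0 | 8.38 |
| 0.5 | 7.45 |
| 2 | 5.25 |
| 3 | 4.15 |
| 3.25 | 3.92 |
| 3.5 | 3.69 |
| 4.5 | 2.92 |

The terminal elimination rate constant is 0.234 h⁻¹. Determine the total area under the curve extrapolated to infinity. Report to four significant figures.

Trapezoidal AUC_0→4.5:
  [0→0.5]: (8.38+7.45)/2 × 0.5 = 3.9575
  [0.5→2]: (7.45+5.25)/2 × 1.5 = 9.525
  [2→3]: (5.25+4.15)/2 × 1 = 4.7
  [3→3.25]: (4.15+3.92)/2 × 0.25 = 1.00875
  [3.25→3.5]: (3.92+3.69)/2 × 0.25 = 0.95125
  [3.5→4.5]: (3.69+2.92)/2 × 1 = 3.305
  Sum = 23.4475 mg/L·h
Extrapolated tail: C_last / k_e = 2.92 / 0.234 = 12.479
AUC_0→∞ = 23.4475 + 12.479 = 35.9265 mg/L·h

AUC = 35.93 mg/L·h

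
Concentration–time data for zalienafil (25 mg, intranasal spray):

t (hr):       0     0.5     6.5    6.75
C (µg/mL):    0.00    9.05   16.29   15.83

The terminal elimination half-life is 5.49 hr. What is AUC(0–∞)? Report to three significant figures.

Trapezoidal AUC_0→6.75:
  [0→0.5]: (0.00+9.05)/2 × 0.5 = 2.2625
  [0.5→6.5]: (9.05+16.29)/2 × 6 = 76.02
  [6.5→6.75]: (16.29+15.83)/2 × 0.25 = 4.015
  Sum = 82.2975 µg/mL·hr
k_e = ln2 / t½ = 0.693147 / 5.49 = 0.1263 hr^-1
Extrapolated tail: C_last / k_e = 15.83 / 0.1263 = 125.337
AUC_0→∞ = 82.2975 + 125.337 = 207.6345 µg/mL·hr

AUC = 208 µg/mL·hr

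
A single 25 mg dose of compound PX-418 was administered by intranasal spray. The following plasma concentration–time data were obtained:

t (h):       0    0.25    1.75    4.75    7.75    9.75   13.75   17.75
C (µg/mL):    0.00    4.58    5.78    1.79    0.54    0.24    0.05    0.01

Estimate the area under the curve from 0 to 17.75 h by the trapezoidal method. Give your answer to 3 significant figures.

AUC = 24.7 µg/mL·h

Trapezoidal AUC_0→17.75:
  [0→0.25]: (0.00+4.58)/2 × 0.25 = 0.5725
  [0.25→1.75]: (4.58+5.78)/2 × 1.5 = 7.77
  [1.75→4.75]: (5.78+1.79)/2 × 3 = 11.355
  [4.75→7.75]: (1.79+0.54)/2 × 3 = 3.495
  [7.75→9.75]: (0.54+0.24)/2 × 2 = 0.78
  [9.75→13.75]: (0.24+0.05)/2 × 4 = 0.58
  [13.75→17.75]: (0.05+0.01)/2 × 4 = 0.12
  Sum = 24.6725 µg/mL·h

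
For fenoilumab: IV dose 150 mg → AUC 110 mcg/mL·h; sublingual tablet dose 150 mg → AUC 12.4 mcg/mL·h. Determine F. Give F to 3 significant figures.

F = 0.113

F = (AUC_ev / D_ev) / (AUC_iv / D_iv)
  = (12.4/150) / (110/150)
  = 0.0826667 / 0.733333 = 0.1127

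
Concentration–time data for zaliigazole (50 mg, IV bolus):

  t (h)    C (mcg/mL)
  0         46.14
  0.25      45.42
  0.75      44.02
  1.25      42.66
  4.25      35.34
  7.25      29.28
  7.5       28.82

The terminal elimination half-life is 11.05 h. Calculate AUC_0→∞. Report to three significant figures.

AUC = 736 mcg/mL·h

Trapezoidal AUC_0→7.5:
  [0→0.25]: (46.14+45.42)/2 × 0.25 = 11.445
  [0.25→0.75]: (45.42+44.02)/2 × 0.5 = 22.36
  [0.75→1.25]: (44.02+42.66)/2 × 0.5 = 21.67
  [1.25→4.25]: (42.66+35.34)/2 × 3 = 117.0
  [4.25→7.25]: (35.34+29.28)/2 × 3 = 96.93
  [7.25→7.5]: (29.28+28.82)/2 × 0.25 = 7.2625
  Sum = 276.6675 mcg/mL·h
k_e = ln2 / t½ = 0.693147 / 11.05 = 0.0627 h^-1
Extrapolated tail: C_last / k_e = 28.82 / 0.0627 = 459.649
AUC_0→∞ = 276.6675 + 459.649 = 736.3165 mcg/mL·h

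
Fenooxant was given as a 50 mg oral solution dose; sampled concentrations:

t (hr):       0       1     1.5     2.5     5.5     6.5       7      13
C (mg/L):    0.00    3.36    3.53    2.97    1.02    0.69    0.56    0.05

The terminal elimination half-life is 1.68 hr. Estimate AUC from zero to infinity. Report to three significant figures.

AUC = 15.8 mg/L·hr

Trapezoidal AUC_0→13:
  [0→1]: (0.00+3.36)/2 × 1 = 1.68
  [1→1.5]: (3.36+3.53)/2 × 0.5 = 1.7225
  [1.5→2.5]: (3.53+2.97)/2 × 1 = 3.25
  [2.5→5.5]: (2.97+1.02)/2 × 3 = 5.985
  [5.5→6.5]: (1.02+0.69)/2 × 1 = 0.855
  [6.5→7]: (0.69+0.56)/2 × 0.5 = 0.3125
  [7→13]: (0.56+0.05)/2 × 6 = 1.83
  Sum = 15.635 mg/L·hr
k_e = ln2 / t½ = 0.693147 / 1.68 = 0.4126 hr^-1
Extrapolated tail: C_last / k_e = 0.05 / 0.4126 = 0.121
AUC_0→∞ = 15.635 + 0.121 = 15.756 mg/L·hr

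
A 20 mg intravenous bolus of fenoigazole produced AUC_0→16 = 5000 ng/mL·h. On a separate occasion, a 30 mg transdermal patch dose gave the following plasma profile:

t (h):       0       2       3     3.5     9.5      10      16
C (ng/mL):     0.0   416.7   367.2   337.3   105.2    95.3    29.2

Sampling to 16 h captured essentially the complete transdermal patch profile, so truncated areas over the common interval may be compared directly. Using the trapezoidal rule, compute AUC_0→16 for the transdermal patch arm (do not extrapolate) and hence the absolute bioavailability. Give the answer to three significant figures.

Trapezoidal AUC_0→16 (transdermal patch):
  [0→2]: (0.0+416.7)/2 × 2 = 416.7
  [2→3]: (416.7+367.2)/2 × 1 = 391.95
  [3→3.5]: (367.2+337.3)/2 × 0.5 = 176.125
  [3.5→9.5]: (337.3+105.2)/2 × 6 = 1327.5
  [9.5→10]: (105.2+95.3)/2 × 0.5 = 50.125
  [10→16]: (95.3+29.2)/2 × 6 = 373.5
  Sum = 2735.9 ng/mL·h
F = (AUC_ev/D_ev)/(AUC_iv/D_iv) = (2735.9/30)/(5000/20) = 91.1967/250 = 0.3648

F = 0.365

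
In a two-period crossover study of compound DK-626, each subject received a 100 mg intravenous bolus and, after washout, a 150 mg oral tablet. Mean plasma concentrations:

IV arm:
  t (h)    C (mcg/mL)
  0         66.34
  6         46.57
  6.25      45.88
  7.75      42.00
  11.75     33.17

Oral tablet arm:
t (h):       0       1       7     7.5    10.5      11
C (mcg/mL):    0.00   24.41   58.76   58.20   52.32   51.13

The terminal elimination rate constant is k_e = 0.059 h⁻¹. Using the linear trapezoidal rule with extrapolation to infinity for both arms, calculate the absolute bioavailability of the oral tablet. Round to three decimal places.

F = 0.797

Trapezoidal AUC_0→11.75 (IV):
  [0→6]: (66.34+46.57)/2 × 6 = 338.73
  [6→6.25]: (46.57+45.88)/2 × 0.25 = 11.55625
  [6.25→7.75]: (45.88+42.00)/2 × 1.5 = 65.91
  [7.75→11.75]: (42.00+33.17)/2 × 4 = 150.34
  Sum = 566.53625 mcg/mL·h
IV tail: 33.17/0.059 = 562.203; AUC_iv,0→∞ = 566.53625 + 562.203 = 1128.73925 mcg/mL·h
Trapezoidal AUC_0→11 (oral tablet):
  [0→1]: (0.00+24.41)/2 × 1 = 12.205
  [1→7]: (24.41+58.76)/2 × 6 = 249.51
  [7→7.5]: (58.76+58.20)/2 × 0.5 = 29.24
  [7.5→10.5]: (58.20+52.32)/2 × 3 = 165.78
  [10.5→11]: (52.32+51.13)/2 × 0.5 = 25.8625
  Sum = 482.5975 mcg/mL·h
oral tablet tail: 51.13/0.059 = 866.610; AUC_ev,0→∞ = 482.5975 + 866.610 = 1349.2075 mcg/mL·h
F = (AUC_ev/D_ev)/(AUC_iv/D_iv) = (1349.2075/150)/(1128.73925/100) = 8.99472/11.2874 = 0.7969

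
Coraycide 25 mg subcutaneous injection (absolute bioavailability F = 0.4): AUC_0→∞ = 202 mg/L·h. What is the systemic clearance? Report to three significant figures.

CL = 0.0495 L/h

CL = F × Dose / AUC_0→∞
   = 0.4 × 25 / 202 = 0.049505 L/h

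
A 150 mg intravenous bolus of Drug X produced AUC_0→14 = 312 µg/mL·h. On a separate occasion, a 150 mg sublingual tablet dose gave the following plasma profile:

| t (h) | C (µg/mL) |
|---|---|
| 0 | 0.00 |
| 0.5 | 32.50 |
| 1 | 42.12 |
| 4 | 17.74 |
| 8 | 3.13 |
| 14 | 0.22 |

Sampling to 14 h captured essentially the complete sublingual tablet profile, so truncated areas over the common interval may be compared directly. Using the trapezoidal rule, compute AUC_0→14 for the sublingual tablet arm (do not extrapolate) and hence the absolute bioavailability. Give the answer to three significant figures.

Trapezoidal AUC_0→14 (sublingual tablet):
  [0→0.5]: (0.00+32.50)/2 × 0.5 = 8.125
  [0.5→1]: (32.50+42.12)/2 × 0.5 = 18.655
  [1→4]: (42.12+17.74)/2 × 3 = 89.79
  [4→8]: (17.74+3.13)/2 × 4 = 41.74
  [8→14]: (3.13+0.22)/2 × 6 = 10.05
  Sum = 168.36 µg/mL·h
F = (AUC_ev/D_ev)/(AUC_iv/D_iv) = (168.36/150)/(312/150) = 1.1224/2.08 = 0.5396

F = 0.540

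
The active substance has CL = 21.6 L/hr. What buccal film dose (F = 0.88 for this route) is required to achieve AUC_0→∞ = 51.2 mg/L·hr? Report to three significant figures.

Dose = 1260 mg

Dose = CL × AUC_0→∞ / F
     = 21.6 × 51.2 / 0.88 = 1256.73 mg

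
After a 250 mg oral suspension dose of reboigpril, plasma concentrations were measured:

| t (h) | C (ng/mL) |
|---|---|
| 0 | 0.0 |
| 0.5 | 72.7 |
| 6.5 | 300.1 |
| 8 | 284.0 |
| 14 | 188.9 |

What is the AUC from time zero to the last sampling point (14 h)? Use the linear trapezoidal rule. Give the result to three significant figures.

AUC = 2990 ng/mL·h

Trapezoidal AUC_0→14:
  [0→0.5]: (0.0+72.7)/2 × 0.5 = 18.175
  [0.5→6.5]: (72.7+300.1)/2 × 6 = 1118.4
  [6.5→8]: (300.1+284.0)/2 × 1.5 = 438.075
  [8→14]: (284.0+188.9)/2 × 6 = 1418.7
  Sum = 2993.35 ng/mL·h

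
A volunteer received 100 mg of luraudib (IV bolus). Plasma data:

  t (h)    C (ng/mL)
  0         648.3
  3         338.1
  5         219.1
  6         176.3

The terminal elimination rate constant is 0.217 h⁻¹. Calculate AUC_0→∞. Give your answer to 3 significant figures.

Trapezoidal AUC_0→6:
  [0→3]: (648.3+338.1)/2 × 3 = 1479.6
  [3→5]: (338.1+219.1)/2 × 2 = 557.2
  [5→6]: (219.1+176.3)/2 × 1 = 197.7
  Sum = 2234.5 ng/mL·h
Extrapolated tail: C_last / k_e = 176.3 / 0.217 = 812.442
AUC_0→∞ = 2234.5 + 812.442 = 3046.942 ng/mL·h

AUC = 3050 ng/mL·h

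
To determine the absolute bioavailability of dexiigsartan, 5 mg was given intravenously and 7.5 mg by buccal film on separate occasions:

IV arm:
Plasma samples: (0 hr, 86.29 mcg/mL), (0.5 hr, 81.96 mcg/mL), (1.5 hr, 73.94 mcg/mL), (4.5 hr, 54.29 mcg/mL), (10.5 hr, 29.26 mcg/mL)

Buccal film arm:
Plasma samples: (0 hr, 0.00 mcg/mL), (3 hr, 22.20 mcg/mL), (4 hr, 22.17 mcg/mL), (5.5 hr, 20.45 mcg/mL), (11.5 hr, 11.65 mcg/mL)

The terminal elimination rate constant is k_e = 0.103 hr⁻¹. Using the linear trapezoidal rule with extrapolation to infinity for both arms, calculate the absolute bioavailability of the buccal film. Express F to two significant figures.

Trapezoidal AUC_0→10.5 (IV):
  [0→0.5]: (86.29+81.96)/2 × 0.5 = 42.0625
  [0.5→1.5]: (81.96+73.94)/2 × 1 = 77.95
  [1.5→4.5]: (73.94+54.29)/2 × 3 = 192.345
  [4.5→10.5]: (54.29+29.26)/2 × 6 = 250.65
  Sum = 563.0075 mcg/mL·hr
IV tail: 29.26/0.103 = 284.078; AUC_iv,0→∞ = 563.0075 + 284.078 = 847.0855 mcg/mL·hr
Trapezoidal AUC_0→11.5 (buccal film):
  [0→3]: (0.00+22.20)/2 × 3 = 33.3
  [3→4]: (22.20+22.17)/2 × 1 = 22.185
  [4→5.5]: (22.17+20.45)/2 × 1.5 = 31.965
  [5.5→11.5]: (20.45+11.65)/2 × 6 = 96.3
  Sum = 183.75 mcg/mL·hr
buccal film tail: 11.65/0.103 = 113.107; AUC_ev,0→∞ = 183.75 + 113.107 = 296.857 mcg/mL·hr
F = (AUC_ev/D_ev)/(AUC_iv/D_iv) = (296.857/7.5)/(847.0855/5) = 39.5809/169.4171 = 0.2336

F = 0.23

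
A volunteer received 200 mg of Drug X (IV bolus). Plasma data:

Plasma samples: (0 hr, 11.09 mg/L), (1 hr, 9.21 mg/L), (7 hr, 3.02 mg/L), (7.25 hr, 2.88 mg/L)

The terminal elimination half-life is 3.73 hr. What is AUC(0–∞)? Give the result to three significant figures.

Trapezoidal AUC_0→7.25:
  [0→1]: (11.09+9.21)/2 × 1 = 10.15
  [1→7]: (9.21+3.02)/2 × 6 = 36.69
  [7→7.25]: (3.02+2.88)/2 × 0.25 = 0.7375
  Sum = 47.5775 mg/L·hr
k_e = ln2 / t½ = 0.693147 / 3.73 = 0.1858 hr^-1
Extrapolated tail: C_last / k_e = 2.88 / 0.1858 = 15.501
AUC_0→∞ = 47.5775 + 15.501 = 63.0785 mg/L·hr

AUC = 63.1 mg/L·hr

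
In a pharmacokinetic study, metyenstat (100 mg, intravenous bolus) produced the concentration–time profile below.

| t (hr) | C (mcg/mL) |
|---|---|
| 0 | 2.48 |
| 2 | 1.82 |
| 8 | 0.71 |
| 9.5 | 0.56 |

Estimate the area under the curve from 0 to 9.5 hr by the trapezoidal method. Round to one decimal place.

AUC = 12.8 mcg/mL·hr

Trapezoidal AUC_0→9.5:
  [0→2]: (2.48+1.82)/2 × 2 = 4.3
  [2→8]: (1.82+0.71)/2 × 6 = 7.59
  [8→9.5]: (0.71+0.56)/2 × 1.5 = 0.9525
  Sum = 12.8425 mcg/mL·hr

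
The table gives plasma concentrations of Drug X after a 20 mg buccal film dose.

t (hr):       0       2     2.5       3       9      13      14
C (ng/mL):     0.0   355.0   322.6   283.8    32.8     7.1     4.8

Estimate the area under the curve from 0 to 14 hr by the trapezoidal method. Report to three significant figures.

Trapezoidal AUC_0→14:
  [0→2]: (0.0+355.0)/2 × 2 = 355.0
  [2→2.5]: (355.0+322.6)/2 × 0.5 = 169.4
  [2.5→3]: (322.6+283.8)/2 × 0.5 = 151.6
  [3→9]: (283.8+32.8)/2 × 6 = 949.8
  [9→13]: (32.8+7.1)/2 × 4 = 79.8
  [13→14]: (7.1+4.8)/2 × 1 = 5.95
  Sum = 1711.55 ng/mL·hr

AUC = 1710 ng/mL·hr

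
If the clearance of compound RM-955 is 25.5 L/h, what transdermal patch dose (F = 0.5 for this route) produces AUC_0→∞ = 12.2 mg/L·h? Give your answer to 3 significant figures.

Dose = 622 mg

Dose = CL × AUC_0→∞ / F
     = 25.5 × 12.2 / 0.5 = 622.2 mg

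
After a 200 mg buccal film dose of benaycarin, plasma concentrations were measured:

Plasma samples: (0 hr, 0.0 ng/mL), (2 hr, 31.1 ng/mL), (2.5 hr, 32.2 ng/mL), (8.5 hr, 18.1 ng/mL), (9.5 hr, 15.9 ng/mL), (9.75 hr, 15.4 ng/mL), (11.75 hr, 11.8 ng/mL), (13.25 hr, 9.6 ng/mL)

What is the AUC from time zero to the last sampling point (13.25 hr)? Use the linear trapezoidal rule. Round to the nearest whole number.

Trapezoidal AUC_0→13.25:
  [0→2]: (0.0+31.1)/2 × 2 = 31.1
  [2→2.5]: (31.1+32.2)/2 × 0.5 = 15.825
  [2.5→8.5]: (32.2+18.1)/2 × 6 = 150.9
  [8.5→9.5]: (18.1+15.9)/2 × 1 = 17.0
  [9.5→9.75]: (15.9+15.4)/2 × 0.25 = 3.9125
  [9.75→11.75]: (15.4+11.8)/2 × 2 = 27.2
  [11.75→13.25]: (11.8+9.6)/2 × 1.5 = 16.05
  Sum = 261.9875 ng/mL·hr

AUC = 262 ng/mL·hr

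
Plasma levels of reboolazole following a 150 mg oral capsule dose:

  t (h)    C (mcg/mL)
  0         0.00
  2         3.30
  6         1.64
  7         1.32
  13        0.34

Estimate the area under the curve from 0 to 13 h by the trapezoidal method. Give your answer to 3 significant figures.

Trapezoidal AUC_0→13:
  [0→2]: (0.00+3.30)/2 × 2 = 3.3
  [2→6]: (3.30+1.64)/2 × 4 = 9.88
  [6→7]: (1.64+1.32)/2 × 1 = 1.48
  [7→13]: (1.32+0.34)/2 × 6 = 4.98
  Sum = 19.64 mcg/mL·h

AUC = 19.6 mcg/mL·h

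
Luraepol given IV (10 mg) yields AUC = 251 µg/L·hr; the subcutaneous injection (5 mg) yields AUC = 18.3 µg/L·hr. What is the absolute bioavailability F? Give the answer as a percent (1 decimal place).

F = 14.6%

F = (AUC_ev / D_ev) / (AUC_iv / D_iv)
  = (18.3/5) / (251/10)
  = 3.66 / 25.1 = 0.1458
  = 14.58%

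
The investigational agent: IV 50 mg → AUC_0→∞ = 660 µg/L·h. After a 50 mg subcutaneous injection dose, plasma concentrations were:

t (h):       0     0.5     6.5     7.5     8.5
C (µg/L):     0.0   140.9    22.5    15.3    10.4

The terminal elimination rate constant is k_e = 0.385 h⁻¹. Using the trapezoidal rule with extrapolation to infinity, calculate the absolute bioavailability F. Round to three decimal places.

F = 0.885

Trapezoidal AUC_0→8.5 (subcutaneous injection):
  [0→0.5]: (0.0+140.9)/2 × 0.5 = 35.225
  [0.5→6.5]: (140.9+22.5)/2 × 6 = 490.2
  [6.5→7.5]: (22.5+15.3)/2 × 1 = 18.9
  [7.5→8.5]: (15.3+10.4)/2 × 1 = 12.85
  Sum = 557.175 µg/L·h
Tail: C_last/k_e = 10.4/0.385 = 27.013
AUC_0→∞ (subcutaneous injection) = 557.175 + 27.013 = 584.188 µg/L·h
F = (AUC_ev/D_ev)/(AUC_iv/D_iv) = (584.188/50)/(660/50) = 11.68376/13.2 = 0.8851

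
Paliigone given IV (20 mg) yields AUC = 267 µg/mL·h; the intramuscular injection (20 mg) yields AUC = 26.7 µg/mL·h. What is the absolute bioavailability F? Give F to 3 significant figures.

F = 0.100

F = (AUC_ev / D_ev) / (AUC_iv / D_iv)
  = (26.7/20) / (267/20)
  = 1.335 / 13.35 = 0.1000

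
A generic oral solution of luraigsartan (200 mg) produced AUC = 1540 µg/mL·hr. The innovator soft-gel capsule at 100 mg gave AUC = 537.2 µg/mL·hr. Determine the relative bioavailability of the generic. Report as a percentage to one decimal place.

F_rel = 143.3%

F_rel = (AUC_test/D_test) / (AUC_ref/D_ref)
      = (1540/200) / (537.2/100)
      = 7.7 / 5.372 = 1.4334 = 143.34%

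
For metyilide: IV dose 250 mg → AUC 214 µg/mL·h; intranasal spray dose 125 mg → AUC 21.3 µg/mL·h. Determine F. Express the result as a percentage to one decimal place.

F = (AUC_ev / D_ev) / (AUC_iv / D_iv)
  = (21.3/125) / (214/250)
  = 0.1704 / 0.856 = 0.1991
  = 19.91%

F = 19.9%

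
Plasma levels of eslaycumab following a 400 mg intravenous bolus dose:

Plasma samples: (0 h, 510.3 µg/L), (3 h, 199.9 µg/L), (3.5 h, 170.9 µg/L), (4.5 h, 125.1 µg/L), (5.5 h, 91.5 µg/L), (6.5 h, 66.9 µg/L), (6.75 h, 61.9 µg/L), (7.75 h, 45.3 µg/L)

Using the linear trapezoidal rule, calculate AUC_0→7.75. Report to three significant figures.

Trapezoidal AUC_0→7.75:
  [0→3]: (510.3+199.9)/2 × 3 = 1065.3
  [3→3.5]: (199.9+170.9)/2 × 0.5 = 92.7
  [3.5→4.5]: (170.9+125.1)/2 × 1 = 148.0
  [4.5→5.5]: (125.1+91.5)/2 × 1 = 108.3
  [5.5→6.5]: (91.5+66.9)/2 × 1 = 79.2
  [6.5→6.75]: (66.9+61.9)/2 × 0.25 = 16.1
  [6.75→7.75]: (61.9+45.3)/2 × 1 = 53.6
  Sum = 1563.2 µg/L·h

AUC = 1560 µg/L·h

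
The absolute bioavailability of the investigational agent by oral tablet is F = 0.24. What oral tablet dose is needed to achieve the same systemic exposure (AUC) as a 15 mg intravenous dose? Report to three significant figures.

For equal systemic exposure: F × D_ev = D_iv
D_ev = D_iv / F = 15 / 0.24 = 62.5 mg

D_oral = 62.5 mg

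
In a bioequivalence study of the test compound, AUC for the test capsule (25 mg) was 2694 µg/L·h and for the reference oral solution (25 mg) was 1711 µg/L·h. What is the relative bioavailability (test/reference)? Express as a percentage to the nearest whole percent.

F_rel = (AUC_test/D_test) / (AUC_ref/D_ref)
      = (2694/25) / (1711/25)
      = 107.76 / 68.44 = 1.5745 = 157.45%

F_rel = 157%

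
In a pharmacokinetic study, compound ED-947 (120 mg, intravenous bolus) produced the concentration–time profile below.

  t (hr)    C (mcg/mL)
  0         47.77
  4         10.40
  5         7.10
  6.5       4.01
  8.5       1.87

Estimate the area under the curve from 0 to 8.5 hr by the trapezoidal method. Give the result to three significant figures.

AUC = 139 mcg/mL·hr

Trapezoidal AUC_0→8.5:
  [0→4]: (47.77+10.40)/2 × 4 = 116.34
  [4→5]: (10.40+7.10)/2 × 1 = 8.75
  [5→6.5]: (7.10+4.01)/2 × 1.5 = 8.3325
  [6.5→8.5]: (4.01+1.87)/2 × 2 = 5.88
  Sum = 139.3025 mcg/mL·hr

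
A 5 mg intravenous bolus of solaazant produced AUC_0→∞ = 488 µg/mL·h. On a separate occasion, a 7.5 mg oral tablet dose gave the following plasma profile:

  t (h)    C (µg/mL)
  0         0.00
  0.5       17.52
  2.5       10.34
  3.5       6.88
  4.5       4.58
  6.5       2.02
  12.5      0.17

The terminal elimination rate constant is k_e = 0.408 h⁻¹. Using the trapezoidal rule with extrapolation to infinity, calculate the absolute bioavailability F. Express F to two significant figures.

F = 0.082

Trapezoidal AUC_0→12.5 (oral tablet):
  [0→0.5]: (0.00+17.52)/2 × 0.5 = 4.38
  [0.5→2.5]: (17.52+10.34)/2 × 2 = 27.86
  [2.5→3.5]: (10.34+6.88)/2 × 1 = 8.61
  [3.5→4.5]: (6.88+4.58)/2 × 1 = 5.73
  [4.5→6.5]: (4.58+2.02)/2 × 2 = 6.6
  [6.5→12.5]: (2.02+0.17)/2 × 6 = 6.57
  Sum = 59.75 µg/mL·h
Tail: C_last/k_e = 0.17/0.408 = 0.417
AUC_0→∞ (oral tablet) = 59.75 + 0.417 = 60.167 µg/mL·h
F = (AUC_ev/D_ev)/(AUC_iv/D_iv) = (60.167/7.5)/(488/5) = 8.02227/97.6 = 0.0822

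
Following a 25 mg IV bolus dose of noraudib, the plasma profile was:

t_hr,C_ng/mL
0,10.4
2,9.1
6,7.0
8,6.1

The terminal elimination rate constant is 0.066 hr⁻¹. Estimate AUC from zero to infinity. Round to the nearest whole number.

Trapezoidal AUC_0→8:
  [0→2]: (10.4+9.1)/2 × 2 = 19.5
  [2→6]: (9.1+7.0)/2 × 4 = 32.2
  [6→8]: (7.0+6.1)/2 × 2 = 13.1
  Sum = 64.8 ng/mL·hr
Extrapolated tail: C_last / k_e = 6.1 / 0.066 = 92.424
AUC_0→∞ = 64.8 + 92.424 = 157.224 ng/mL·hr

AUC = 157 ng/mL·hr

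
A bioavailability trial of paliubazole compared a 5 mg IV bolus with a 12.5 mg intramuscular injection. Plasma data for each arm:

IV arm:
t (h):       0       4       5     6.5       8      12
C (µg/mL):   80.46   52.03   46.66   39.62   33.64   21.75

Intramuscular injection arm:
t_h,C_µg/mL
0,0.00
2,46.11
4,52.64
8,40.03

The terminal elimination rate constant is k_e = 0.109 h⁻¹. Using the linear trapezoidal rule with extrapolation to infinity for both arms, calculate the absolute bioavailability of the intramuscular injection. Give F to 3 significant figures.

F = 0.375

Trapezoidal AUC_0→12 (IV):
  [0→4]: (80.46+52.03)/2 × 4 = 264.98
  [4→5]: (52.03+46.66)/2 × 1 = 49.345
  [5→6.5]: (46.66+39.62)/2 × 1.5 = 64.71
  [6.5→8]: (39.62+33.64)/2 × 1.5 = 54.945
  [8→12]: (33.64+21.75)/2 × 4 = 110.78
  Sum = 544.76 µg/mL·h
IV tail: 21.75/0.109 = 199.541; AUC_iv,0→∞ = 544.76 + 199.541 = 744.301 µg/mL·h
Trapezoidal AUC_0→8 (intramuscular injection):
  [0→2]: (0.00+46.11)/2 × 2 = 46.11
  [2→4]: (46.11+52.64)/2 × 2 = 98.75
  [4→8]: (52.64+40.03)/2 × 4 = 185.34
  Sum = 330.2 µg/mL·h
intramuscular injection tail: 40.03/0.109 = 367.248; AUC_ev,0→∞ = 330.2 + 367.248 = 697.448 µg/mL·h
F = (AUC_ev/D_ev)/(AUC_iv/D_iv) = (697.448/12.5)/(744.301/5) = 55.79584/148.8602 = 0.3748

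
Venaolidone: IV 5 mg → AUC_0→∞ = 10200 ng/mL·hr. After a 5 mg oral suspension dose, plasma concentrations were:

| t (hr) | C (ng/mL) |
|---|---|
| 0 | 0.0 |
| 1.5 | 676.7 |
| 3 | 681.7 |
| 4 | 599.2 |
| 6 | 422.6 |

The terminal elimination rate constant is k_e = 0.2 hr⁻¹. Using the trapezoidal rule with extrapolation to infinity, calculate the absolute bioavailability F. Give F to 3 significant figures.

Trapezoidal AUC_0→6 (oral suspension):
  [0→1.5]: (0.0+676.7)/2 × 1.5 = 507.525
  [1.5→3]: (676.7+681.7)/2 × 1.5 = 1018.8
  [3→4]: (681.7+599.2)/2 × 1 = 640.45
  [4→6]: (599.2+422.6)/2 × 2 = 1021.8
  Sum = 3188.575 ng/mL·hr
Tail: C_last/k_e = 422.6/0.2 = 2113.000
AUC_0→∞ (oral suspension) = 3188.575 + 2113.000 = 5301.575 ng/mL·hr
F = (AUC_ev/D_ev)/(AUC_iv/D_iv) = (5301.575/5)/(10200/5) = 1060.315/2040 = 0.5198

F = 0.520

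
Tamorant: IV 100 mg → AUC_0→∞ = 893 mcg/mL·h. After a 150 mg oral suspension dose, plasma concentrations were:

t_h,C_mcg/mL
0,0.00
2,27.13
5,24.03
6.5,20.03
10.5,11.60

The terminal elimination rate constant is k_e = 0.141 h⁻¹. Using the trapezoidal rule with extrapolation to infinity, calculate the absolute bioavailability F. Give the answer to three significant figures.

Trapezoidal AUC_0→10.5 (oral suspension):
  [0→2]: (0.00+27.13)/2 × 2 = 27.13
  [2→5]: (27.13+24.03)/2 × 3 = 76.74
  [5→6.5]: (24.03+20.03)/2 × 1.5 = 33.045
  [6.5→10.5]: (20.03+11.60)/2 × 4 = 63.26
  Sum = 200.175 mcg/mL·h
Tail: C_last/k_e = 11.60/0.141 = 82.270
AUC_0→∞ (oral suspension) = 200.175 + 82.270 = 282.445 mcg/mL·h
F = (AUC_ev/D_ev)/(AUC_iv/D_iv) = (282.445/150)/(893/100) = 1.88297/8.93 = 0.2109

F = 0.211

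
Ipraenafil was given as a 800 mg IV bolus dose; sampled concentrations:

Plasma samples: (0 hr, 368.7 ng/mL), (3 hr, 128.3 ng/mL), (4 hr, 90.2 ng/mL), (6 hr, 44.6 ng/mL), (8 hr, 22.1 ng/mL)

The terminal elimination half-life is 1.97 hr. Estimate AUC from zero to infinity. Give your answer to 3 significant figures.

Trapezoidal AUC_0→8:
  [0→3]: (368.7+128.3)/2 × 3 = 745.5
  [3→4]: (128.3+90.2)/2 × 1 = 109.25
  [4→6]: (90.2+44.6)/2 × 2 = 134.8
  [6→8]: (44.6+22.1)/2 × 2 = 66.7
  Sum = 1056.25 ng/mL·hr
k_e = ln2 / t½ = 0.693147 / 1.97 = 0.3519 hr^-1
Extrapolated tail: C_last / k_e = 22.1 / 0.3519 = 62.802
AUC_0→∞ = 1056.25 + 62.802 = 1119.052 ng/mL·hr

AUC = 1120 ng/mL·hr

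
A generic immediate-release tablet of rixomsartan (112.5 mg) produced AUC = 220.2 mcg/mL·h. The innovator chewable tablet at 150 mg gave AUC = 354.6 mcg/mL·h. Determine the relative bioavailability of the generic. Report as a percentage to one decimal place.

F_rel = (AUC_test/D_test) / (AUC_ref/D_ref)
      = (220.2/112.5) / (354.6/150)
      = 1.95733 / 2.364 = 0.8280 = 82.80%

F_rel = 82.8%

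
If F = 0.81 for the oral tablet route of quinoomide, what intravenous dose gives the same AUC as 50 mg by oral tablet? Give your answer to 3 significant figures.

D_iv = 40.5 mg

Systemic exposure from an extravascular dose = F × D_ev, so the equivalent IV dose is F × D_ev.
D_iv = F × D_ev = 0.81 × 50 = 40.5 mg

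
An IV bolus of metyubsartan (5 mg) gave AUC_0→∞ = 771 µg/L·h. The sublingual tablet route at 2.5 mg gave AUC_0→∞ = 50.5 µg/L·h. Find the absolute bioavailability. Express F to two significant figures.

F = (AUC_ev / D_ev) / (AUC_iv / D_iv)
  = (50.5/2.5) / (771/5)
  = 20.2 / 154.2 = 0.1310

F = 0.13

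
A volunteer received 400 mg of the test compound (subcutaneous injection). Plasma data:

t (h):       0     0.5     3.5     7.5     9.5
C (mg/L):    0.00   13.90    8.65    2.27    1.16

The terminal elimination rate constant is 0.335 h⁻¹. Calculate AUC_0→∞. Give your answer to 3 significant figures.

Trapezoidal AUC_0→9.5:
  [0→0.5]: (0.00+13.90)/2 × 0.5 = 3.475
  [0.5→3.5]: (13.90+8.65)/2 × 3 = 33.825
  [3.5→7.5]: (8.65+2.27)/2 × 4 = 21.84
  [7.5→9.5]: (2.27+1.16)/2 × 2 = 3.43
  Sum = 62.57 mg/L·h
Extrapolated tail: C_last / k_e = 1.16 / 0.335 = 3.463
AUC_0→∞ = 62.57 + 3.463 = 66.033 mg/L·h

AUC = 66.0 mg/L·h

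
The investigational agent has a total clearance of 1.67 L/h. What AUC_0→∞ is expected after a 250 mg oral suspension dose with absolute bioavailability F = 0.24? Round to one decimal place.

AUC_0→∞ = F × Dose / CL
        = 0.24 × 250 / 1.67 = 35.9281 mg/L·h

AUC = 35.9 mg/L·h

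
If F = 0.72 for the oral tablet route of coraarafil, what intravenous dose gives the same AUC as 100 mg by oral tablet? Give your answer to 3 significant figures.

D_iv = 72.0 mg

Systemic exposure from an extravascular dose = F × D_ev, so the equivalent IV dose is F × D_ev.
D_iv = F × D_ev = 0.72 × 100 = 72 mg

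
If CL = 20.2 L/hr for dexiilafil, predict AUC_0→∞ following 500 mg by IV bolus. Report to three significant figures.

AUC_0→∞ = Dose_iv / CL
        = 500 / 20.2 = 24.7525 mg/L·hr

AUC = 24.8 mg/L·hr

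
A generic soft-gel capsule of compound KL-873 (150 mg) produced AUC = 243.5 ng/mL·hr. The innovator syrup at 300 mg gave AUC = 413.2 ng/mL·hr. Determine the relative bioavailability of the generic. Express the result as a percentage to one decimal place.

F_rel = (AUC_test/D_test) / (AUC_ref/D_ref)
      = (243.5/150) / (413.2/300)
      = 1.62333 / 1.37733 = 1.1786 = 117.86%

F_rel = 117.9%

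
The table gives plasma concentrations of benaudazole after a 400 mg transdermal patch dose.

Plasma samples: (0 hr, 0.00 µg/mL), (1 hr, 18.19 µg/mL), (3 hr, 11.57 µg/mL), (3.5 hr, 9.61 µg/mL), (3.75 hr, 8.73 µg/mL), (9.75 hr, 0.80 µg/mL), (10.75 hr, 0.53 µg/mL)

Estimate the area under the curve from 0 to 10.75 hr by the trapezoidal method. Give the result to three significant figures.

AUC = 75.7 µg/mL·hr

Trapezoidal AUC_0→10.75:
  [0→1]: (0.00+18.19)/2 × 1 = 9.095
  [1→3]: (18.19+11.57)/2 × 2 = 29.76
  [3→3.5]: (11.57+9.61)/2 × 0.5 = 5.295
  [3.5→3.75]: (9.61+8.73)/2 × 0.25 = 2.2925
  [3.75→9.75]: (8.73+0.80)/2 × 6 = 28.59
  [9.75→10.75]: (0.80+0.53)/2 × 1 = 0.665
  Sum = 75.6975 µg/mL·hr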